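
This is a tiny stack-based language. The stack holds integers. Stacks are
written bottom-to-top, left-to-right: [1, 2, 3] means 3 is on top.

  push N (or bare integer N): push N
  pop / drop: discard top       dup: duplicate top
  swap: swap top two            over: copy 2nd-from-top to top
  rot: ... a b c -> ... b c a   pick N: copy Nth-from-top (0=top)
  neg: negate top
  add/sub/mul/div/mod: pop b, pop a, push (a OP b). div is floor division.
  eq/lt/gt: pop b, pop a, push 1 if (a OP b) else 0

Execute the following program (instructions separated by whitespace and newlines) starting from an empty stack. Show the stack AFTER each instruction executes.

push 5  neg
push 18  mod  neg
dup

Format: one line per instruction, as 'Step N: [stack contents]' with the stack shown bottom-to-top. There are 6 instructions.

Step 1: [5]
Step 2: [-5]
Step 3: [-5, 18]
Step 4: [13]
Step 5: [-13]
Step 6: [-13, -13]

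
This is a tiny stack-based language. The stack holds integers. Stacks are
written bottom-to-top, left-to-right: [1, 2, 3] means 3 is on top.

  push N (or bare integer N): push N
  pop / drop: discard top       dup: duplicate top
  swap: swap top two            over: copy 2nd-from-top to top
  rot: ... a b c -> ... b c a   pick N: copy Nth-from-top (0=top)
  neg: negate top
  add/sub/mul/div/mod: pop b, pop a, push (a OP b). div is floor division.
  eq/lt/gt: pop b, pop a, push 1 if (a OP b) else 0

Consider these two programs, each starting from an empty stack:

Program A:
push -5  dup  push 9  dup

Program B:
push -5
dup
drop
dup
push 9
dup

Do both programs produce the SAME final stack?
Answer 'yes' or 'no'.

Program A trace:
  After 'push -5': [-5]
  After 'dup': [-5, -5]
  After 'push 9': [-5, -5, 9]
  After 'dup': [-5, -5, 9, 9]
Program A final stack: [-5, -5, 9, 9]

Program B trace:
  After 'push -5': [-5]
  After 'dup': [-5, -5]
  After 'drop': [-5]
  After 'dup': [-5, -5]
  After 'push 9': [-5, -5, 9]
  After 'dup': [-5, -5, 9, 9]
Program B final stack: [-5, -5, 9, 9]
Same: yes

Answer: yes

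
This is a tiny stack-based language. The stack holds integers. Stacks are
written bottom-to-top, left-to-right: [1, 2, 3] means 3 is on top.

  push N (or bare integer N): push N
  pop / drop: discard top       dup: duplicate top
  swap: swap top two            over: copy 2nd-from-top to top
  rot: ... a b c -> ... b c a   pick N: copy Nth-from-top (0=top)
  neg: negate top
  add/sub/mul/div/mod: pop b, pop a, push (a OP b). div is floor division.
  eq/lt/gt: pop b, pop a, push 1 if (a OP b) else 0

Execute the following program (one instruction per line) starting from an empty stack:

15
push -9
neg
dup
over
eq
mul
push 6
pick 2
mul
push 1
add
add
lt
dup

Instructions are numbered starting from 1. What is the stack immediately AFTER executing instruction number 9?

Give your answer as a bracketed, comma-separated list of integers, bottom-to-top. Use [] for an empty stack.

Step 1 ('15'): [15]
Step 2 ('push -9'): [15, -9]
Step 3 ('neg'): [15, 9]
Step 4 ('dup'): [15, 9, 9]
Step 5 ('over'): [15, 9, 9, 9]
Step 6 ('eq'): [15, 9, 1]
Step 7 ('mul'): [15, 9]
Step 8 ('push 6'): [15, 9, 6]
Step 9 ('pick 2'): [15, 9, 6, 15]

Answer: [15, 9, 6, 15]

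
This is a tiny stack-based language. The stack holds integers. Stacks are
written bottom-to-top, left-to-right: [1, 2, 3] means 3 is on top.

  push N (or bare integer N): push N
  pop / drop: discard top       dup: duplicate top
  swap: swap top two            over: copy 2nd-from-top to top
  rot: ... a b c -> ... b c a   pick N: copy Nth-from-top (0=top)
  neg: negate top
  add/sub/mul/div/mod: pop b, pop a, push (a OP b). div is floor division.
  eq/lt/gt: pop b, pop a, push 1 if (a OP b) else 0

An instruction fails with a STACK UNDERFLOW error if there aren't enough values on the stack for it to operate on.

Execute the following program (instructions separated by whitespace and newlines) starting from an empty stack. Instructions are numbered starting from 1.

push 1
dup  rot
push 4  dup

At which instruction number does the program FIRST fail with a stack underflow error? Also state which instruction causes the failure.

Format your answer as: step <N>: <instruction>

Step 1 ('push 1'): stack = [1], depth = 1
Step 2 ('dup'): stack = [1, 1], depth = 2
Step 3 ('rot'): needs 3 value(s) but depth is 2 — STACK UNDERFLOW

Answer: step 3: rot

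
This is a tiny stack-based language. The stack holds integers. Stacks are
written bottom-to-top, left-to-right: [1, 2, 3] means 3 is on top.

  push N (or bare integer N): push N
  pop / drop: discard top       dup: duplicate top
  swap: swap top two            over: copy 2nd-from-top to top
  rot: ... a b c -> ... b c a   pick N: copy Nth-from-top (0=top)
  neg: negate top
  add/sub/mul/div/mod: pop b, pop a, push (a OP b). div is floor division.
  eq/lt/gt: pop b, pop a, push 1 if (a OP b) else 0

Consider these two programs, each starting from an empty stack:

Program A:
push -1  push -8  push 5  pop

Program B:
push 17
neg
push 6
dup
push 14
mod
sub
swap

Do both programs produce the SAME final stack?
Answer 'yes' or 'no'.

Program A trace:
  After 'push -1': [-1]
  After 'push -8': [-1, -8]
  After 'push 5': [-1, -8, 5]
  After 'pop': [-1, -8]
Program A final stack: [-1, -8]

Program B trace:
  After 'push 17': [17]
  After 'neg': [-17]
  After 'push 6': [-17, 6]
  After 'dup': [-17, 6, 6]
  After 'push 14': [-17, 6, 6, 14]
  After 'mod': [-17, 6, 6]
  After 'sub': [-17, 0]
  After 'swap': [0, -17]
Program B final stack: [0, -17]
Same: no

Answer: no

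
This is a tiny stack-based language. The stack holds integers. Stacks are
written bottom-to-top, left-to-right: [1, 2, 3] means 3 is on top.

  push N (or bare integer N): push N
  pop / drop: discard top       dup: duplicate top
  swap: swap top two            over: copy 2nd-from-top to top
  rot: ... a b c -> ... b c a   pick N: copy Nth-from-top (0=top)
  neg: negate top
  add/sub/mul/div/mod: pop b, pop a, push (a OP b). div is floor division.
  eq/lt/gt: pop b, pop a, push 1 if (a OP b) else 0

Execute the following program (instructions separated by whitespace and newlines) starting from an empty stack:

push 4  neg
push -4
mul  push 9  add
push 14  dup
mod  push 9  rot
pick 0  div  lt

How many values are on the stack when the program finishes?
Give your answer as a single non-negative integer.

Answer: 2

Derivation:
After 'push 4': stack = [4] (depth 1)
After 'neg': stack = [-4] (depth 1)
After 'push -4': stack = [-4, -4] (depth 2)
After 'mul': stack = [16] (depth 1)
After 'push 9': stack = [16, 9] (depth 2)
After 'add': stack = [25] (depth 1)
After 'push 14': stack = [25, 14] (depth 2)
After 'dup': stack = [25, 14, 14] (depth 3)
After 'mod': stack = [25, 0] (depth 2)
After 'push 9': stack = [25, 0, 9] (depth 3)
After 'rot': stack = [0, 9, 25] (depth 3)
After 'pick 0': stack = [0, 9, 25, 25] (depth 4)
After 'div': stack = [0, 9, 1] (depth 3)
After 'lt': stack = [0, 0] (depth 2)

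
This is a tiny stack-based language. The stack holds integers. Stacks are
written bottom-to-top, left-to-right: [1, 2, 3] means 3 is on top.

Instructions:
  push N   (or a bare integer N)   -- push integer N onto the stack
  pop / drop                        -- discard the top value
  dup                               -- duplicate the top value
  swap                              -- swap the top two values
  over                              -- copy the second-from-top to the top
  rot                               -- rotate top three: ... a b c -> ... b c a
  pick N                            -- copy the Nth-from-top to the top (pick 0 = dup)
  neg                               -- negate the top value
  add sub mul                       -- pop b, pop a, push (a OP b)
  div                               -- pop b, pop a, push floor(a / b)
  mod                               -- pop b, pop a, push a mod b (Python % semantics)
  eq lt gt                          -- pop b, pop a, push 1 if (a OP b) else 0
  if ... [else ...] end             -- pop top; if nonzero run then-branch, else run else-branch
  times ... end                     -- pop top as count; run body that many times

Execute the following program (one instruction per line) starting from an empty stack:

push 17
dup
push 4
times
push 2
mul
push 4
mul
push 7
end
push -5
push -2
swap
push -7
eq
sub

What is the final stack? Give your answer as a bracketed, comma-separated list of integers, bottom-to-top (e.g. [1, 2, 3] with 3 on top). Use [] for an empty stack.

Answer: [17, 136, 56, 56, 56, 7, -2]

Derivation:
After 'push 17': [17]
After 'dup': [17, 17]
After 'push 4': [17, 17, 4]
After 'times': [17, 17]
After 'push 2': [17, 17, 2]
After 'mul': [17, 34]
After 'push 4': [17, 34, 4]
After 'mul': [17, 136]
After 'push 7': [17, 136, 7]
After 'push 2': [17, 136, 7, 2]
After 'mul': [17, 136, 14]
After 'push 4': [17, 136, 14, 4]
  ...
After 'push 7': [17, 136, 56, 56, 7]
After 'push 2': [17, 136, 56, 56, 7, 2]
After 'mul': [17, 136, 56, 56, 14]
After 'push 4': [17, 136, 56, 56, 14, 4]
After 'mul': [17, 136, 56, 56, 56]
After 'push 7': [17, 136, 56, 56, 56, 7]
After 'push -5': [17, 136, 56, 56, 56, 7, -5]
After 'push -2': [17, 136, 56, 56, 56, 7, -5, -2]
After 'swap': [17, 136, 56, 56, 56, 7, -2, -5]
After 'push -7': [17, 136, 56, 56, 56, 7, -2, -5, -7]
After 'eq': [17, 136, 56, 56, 56, 7, -2, 0]
After 'sub': [17, 136, 56, 56, 56, 7, -2]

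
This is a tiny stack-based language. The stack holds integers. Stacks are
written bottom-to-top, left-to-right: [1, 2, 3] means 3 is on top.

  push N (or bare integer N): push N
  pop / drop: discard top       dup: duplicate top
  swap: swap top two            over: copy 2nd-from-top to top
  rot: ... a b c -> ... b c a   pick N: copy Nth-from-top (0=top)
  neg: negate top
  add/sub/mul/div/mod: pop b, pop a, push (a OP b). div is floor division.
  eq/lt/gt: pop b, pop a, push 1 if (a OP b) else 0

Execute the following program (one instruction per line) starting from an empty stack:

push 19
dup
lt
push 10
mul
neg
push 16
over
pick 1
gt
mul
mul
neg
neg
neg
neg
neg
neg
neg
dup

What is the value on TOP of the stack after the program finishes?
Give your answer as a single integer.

Answer: 0

Derivation:
After 'push 19': [19]
After 'dup': [19, 19]
After 'lt': [0]
After 'push 10': [0, 10]
After 'mul': [0]
After 'neg': [0]
After 'push 16': [0, 16]
After 'over': [0, 16, 0]
After 'pick 1': [0, 16, 0, 16]
After 'gt': [0, 16, 0]
After 'mul': [0, 0]
After 'mul': [0]
After 'neg': [0]
After 'neg': [0]
After 'neg': [0]
After 'neg': [0]
After 'neg': [0]
After 'neg': [0]
After 'neg': [0]
After 'dup': [0, 0]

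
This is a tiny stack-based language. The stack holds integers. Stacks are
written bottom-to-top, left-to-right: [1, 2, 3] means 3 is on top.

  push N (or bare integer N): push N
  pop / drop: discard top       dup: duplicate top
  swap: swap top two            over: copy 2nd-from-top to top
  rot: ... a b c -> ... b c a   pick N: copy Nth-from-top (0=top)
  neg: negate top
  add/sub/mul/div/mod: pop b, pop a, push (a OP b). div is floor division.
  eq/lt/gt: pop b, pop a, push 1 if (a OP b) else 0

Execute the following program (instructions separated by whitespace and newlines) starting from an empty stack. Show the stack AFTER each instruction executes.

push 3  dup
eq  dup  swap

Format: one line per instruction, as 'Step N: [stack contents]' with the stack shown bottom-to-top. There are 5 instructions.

Step 1: [3]
Step 2: [3, 3]
Step 3: [1]
Step 4: [1, 1]
Step 5: [1, 1]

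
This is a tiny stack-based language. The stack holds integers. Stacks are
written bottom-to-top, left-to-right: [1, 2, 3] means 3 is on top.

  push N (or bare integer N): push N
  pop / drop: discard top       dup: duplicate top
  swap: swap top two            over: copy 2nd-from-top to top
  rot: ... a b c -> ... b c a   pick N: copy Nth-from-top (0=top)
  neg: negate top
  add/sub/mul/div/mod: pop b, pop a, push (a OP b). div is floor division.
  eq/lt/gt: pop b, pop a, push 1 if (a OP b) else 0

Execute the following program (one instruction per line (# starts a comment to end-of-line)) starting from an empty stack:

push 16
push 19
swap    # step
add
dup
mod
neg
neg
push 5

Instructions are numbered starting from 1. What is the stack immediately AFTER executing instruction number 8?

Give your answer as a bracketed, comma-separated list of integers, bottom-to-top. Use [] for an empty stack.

Step 1 ('push 16'): [16]
Step 2 ('push 19'): [16, 19]
Step 3 ('swap'): [19, 16]
Step 4 ('add'): [35]
Step 5 ('dup'): [35, 35]
Step 6 ('mod'): [0]
Step 7 ('neg'): [0]
Step 8 ('neg'): [0]

Answer: [0]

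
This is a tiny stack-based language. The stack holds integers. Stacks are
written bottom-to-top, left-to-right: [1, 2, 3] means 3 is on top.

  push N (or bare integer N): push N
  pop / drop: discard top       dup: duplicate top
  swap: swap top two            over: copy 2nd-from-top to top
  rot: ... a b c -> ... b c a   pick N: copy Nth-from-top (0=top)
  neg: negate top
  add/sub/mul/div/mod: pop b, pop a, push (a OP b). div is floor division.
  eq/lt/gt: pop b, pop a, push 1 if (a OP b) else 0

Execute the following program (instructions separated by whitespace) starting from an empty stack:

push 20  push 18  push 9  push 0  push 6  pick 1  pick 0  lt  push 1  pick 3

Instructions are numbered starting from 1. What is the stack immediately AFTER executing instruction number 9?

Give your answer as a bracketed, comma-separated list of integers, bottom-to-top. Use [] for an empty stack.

Answer: [20, 18, 9, 0, 6, 0, 1]

Derivation:
Step 1 ('push 20'): [20]
Step 2 ('push 18'): [20, 18]
Step 3 ('push 9'): [20, 18, 9]
Step 4 ('push 0'): [20, 18, 9, 0]
Step 5 ('push 6'): [20, 18, 9, 0, 6]
Step 6 ('pick 1'): [20, 18, 9, 0, 6, 0]
Step 7 ('pick 0'): [20, 18, 9, 0, 6, 0, 0]
Step 8 ('lt'): [20, 18, 9, 0, 6, 0]
Step 9 ('push 1'): [20, 18, 9, 0, 6, 0, 1]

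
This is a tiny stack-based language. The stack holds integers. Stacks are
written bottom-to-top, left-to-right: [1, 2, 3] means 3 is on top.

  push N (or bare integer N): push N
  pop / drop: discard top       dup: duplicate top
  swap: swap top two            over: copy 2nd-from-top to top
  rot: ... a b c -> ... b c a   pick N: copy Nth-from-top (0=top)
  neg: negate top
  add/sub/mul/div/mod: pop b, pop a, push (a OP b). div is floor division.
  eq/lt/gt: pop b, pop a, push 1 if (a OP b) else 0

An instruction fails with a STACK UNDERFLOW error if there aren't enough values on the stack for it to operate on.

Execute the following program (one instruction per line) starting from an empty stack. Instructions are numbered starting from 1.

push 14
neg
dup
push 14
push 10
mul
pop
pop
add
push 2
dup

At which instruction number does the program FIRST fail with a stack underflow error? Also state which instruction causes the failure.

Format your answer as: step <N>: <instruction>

Answer: step 9: add

Derivation:
Step 1 ('push 14'): stack = [14], depth = 1
Step 2 ('neg'): stack = [-14], depth = 1
Step 3 ('dup'): stack = [-14, -14], depth = 2
Step 4 ('push 14'): stack = [-14, -14, 14], depth = 3
Step 5 ('push 10'): stack = [-14, -14, 14, 10], depth = 4
Step 6 ('mul'): stack = [-14, -14, 140], depth = 3
Step 7 ('pop'): stack = [-14, -14], depth = 2
Step 8 ('pop'): stack = [-14], depth = 1
Step 9 ('add'): needs 2 value(s) but depth is 1 — STACK UNDERFLOW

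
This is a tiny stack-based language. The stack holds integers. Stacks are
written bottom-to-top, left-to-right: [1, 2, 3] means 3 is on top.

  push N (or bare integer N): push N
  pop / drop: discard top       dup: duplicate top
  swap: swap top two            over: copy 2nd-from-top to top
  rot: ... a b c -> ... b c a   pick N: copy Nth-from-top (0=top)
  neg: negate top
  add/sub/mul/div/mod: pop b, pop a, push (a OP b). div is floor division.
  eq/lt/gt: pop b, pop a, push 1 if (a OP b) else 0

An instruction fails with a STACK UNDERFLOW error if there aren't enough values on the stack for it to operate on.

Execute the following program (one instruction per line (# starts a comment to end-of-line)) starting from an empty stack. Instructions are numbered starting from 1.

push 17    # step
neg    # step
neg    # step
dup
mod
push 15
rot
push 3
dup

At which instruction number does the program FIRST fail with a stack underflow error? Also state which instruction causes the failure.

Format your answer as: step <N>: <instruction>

Answer: step 7: rot

Derivation:
Step 1 ('push 17'): stack = [17], depth = 1
Step 2 ('neg'): stack = [-17], depth = 1
Step 3 ('neg'): stack = [17], depth = 1
Step 4 ('dup'): stack = [17, 17], depth = 2
Step 5 ('mod'): stack = [0], depth = 1
Step 6 ('push 15'): stack = [0, 15], depth = 2
Step 7 ('rot'): needs 3 value(s) but depth is 2 — STACK UNDERFLOW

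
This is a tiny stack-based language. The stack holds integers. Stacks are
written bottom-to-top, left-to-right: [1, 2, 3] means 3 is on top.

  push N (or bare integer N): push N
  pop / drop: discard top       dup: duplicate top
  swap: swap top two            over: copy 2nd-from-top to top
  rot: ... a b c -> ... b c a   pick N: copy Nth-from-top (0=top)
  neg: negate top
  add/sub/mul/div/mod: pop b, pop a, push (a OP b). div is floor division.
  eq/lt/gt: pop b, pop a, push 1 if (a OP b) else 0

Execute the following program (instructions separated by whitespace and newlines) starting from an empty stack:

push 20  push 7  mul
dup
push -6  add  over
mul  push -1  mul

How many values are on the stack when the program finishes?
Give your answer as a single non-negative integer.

After 'push 20': stack = [20] (depth 1)
After 'push 7': stack = [20, 7] (depth 2)
After 'mul': stack = [140] (depth 1)
After 'dup': stack = [140, 140] (depth 2)
After 'push -6': stack = [140, 140, -6] (depth 3)
After 'add': stack = [140, 134] (depth 2)
After 'over': stack = [140, 134, 140] (depth 3)
After 'mul': stack = [140, 18760] (depth 2)
After 'push -1': stack = [140, 18760, -1] (depth 3)
After 'mul': stack = [140, -18760] (depth 2)

Answer: 2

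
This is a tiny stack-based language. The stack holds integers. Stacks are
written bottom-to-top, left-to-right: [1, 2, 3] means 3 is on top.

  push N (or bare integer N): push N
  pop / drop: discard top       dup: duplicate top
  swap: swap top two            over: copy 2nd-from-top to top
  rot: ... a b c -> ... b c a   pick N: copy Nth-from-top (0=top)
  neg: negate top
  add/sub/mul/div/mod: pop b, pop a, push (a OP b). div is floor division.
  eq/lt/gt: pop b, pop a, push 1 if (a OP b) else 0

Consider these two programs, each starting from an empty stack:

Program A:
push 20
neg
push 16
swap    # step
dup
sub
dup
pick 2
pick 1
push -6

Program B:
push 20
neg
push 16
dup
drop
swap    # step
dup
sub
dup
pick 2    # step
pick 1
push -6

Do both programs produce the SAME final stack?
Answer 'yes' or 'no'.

Program A trace:
  After 'push 20': [20]
  After 'neg': [-20]
  After 'push 16': [-20, 16]
  After 'swap': [16, -20]
  After 'dup': [16, -20, -20]
  After 'sub': [16, 0]
  After 'dup': [16, 0, 0]
  After 'pick 2': [16, 0, 0, 16]
  After 'pick 1': [16, 0, 0, 16, 0]
  After 'push -6': [16, 0, 0, 16, 0, -6]
Program A final stack: [16, 0, 0, 16, 0, -6]

Program B trace:
  After 'push 20': [20]
  After 'neg': [-20]
  After 'push 16': [-20, 16]
  After 'dup': [-20, 16, 16]
  After 'drop': [-20, 16]
  After 'swap': [16, -20]
  After 'dup': [16, -20, -20]
  After 'sub': [16, 0]
  After 'dup': [16, 0, 0]
  After 'pick 2': [16, 0, 0, 16]
  After 'pick 1': [16, 0, 0, 16, 0]
  After 'push -6': [16, 0, 0, 16, 0, -6]
Program B final stack: [16, 0, 0, 16, 0, -6]
Same: yes

Answer: yes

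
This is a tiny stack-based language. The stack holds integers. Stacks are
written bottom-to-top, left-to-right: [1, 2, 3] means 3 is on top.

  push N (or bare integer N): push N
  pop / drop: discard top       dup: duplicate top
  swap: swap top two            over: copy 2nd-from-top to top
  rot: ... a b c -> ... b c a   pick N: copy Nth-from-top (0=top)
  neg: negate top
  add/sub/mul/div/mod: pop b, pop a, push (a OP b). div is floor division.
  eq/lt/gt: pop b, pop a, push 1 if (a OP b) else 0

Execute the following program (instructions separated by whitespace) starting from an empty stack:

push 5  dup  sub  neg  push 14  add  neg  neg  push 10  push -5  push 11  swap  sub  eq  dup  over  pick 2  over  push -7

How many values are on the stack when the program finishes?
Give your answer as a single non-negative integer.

Answer: 7

Derivation:
After 'push 5': stack = [5] (depth 1)
After 'dup': stack = [5, 5] (depth 2)
After 'sub': stack = [0] (depth 1)
After 'neg': stack = [0] (depth 1)
After 'push 14': stack = [0, 14] (depth 2)
After 'add': stack = [14] (depth 1)
After 'neg': stack = [-14] (depth 1)
After 'neg': stack = [14] (depth 1)
After 'push 10': stack = [14, 10] (depth 2)
After 'push -5': stack = [14, 10, -5] (depth 3)
After 'push 11': stack = [14, 10, -5, 11] (depth 4)
After 'swap': stack = [14, 10, 11, -5] (depth 4)
After 'sub': stack = [14, 10, 16] (depth 3)
After 'eq': stack = [14, 0] (depth 2)
After 'dup': stack = [14, 0, 0] (depth 3)
After 'over': stack = [14, 0, 0, 0] (depth 4)
After 'pick 2': stack = [14, 0, 0, 0, 0] (depth 5)
After 'over': stack = [14, 0, 0, 0, 0, 0] (depth 6)
After 'push -7': stack = [14, 0, 0, 0, 0, 0, -7] (depth 7)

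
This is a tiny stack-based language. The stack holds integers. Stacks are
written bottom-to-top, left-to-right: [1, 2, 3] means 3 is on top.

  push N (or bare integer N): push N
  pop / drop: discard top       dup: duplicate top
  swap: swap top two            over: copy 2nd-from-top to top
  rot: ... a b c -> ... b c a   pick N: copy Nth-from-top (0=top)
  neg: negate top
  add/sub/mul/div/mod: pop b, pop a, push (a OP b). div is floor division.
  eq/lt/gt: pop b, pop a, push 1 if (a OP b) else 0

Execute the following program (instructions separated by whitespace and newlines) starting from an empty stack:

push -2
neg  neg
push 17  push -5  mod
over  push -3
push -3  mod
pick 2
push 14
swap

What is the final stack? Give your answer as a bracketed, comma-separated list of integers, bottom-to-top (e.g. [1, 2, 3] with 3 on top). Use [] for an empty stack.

After 'push -2': [-2]
After 'neg': [2]
After 'neg': [-2]
After 'push 17': [-2, 17]
After 'push -5': [-2, 17, -5]
After 'mod': [-2, -3]
After 'over': [-2, -3, -2]
After 'push -3': [-2, -3, -2, -3]
After 'push -3': [-2, -3, -2, -3, -3]
After 'mod': [-2, -3, -2, 0]
After 'pick 2': [-2, -3, -2, 0, -3]
After 'push 14': [-2, -3, -2, 0, -3, 14]
After 'swap': [-2, -3, -2, 0, 14, -3]

Answer: [-2, -3, -2, 0, 14, -3]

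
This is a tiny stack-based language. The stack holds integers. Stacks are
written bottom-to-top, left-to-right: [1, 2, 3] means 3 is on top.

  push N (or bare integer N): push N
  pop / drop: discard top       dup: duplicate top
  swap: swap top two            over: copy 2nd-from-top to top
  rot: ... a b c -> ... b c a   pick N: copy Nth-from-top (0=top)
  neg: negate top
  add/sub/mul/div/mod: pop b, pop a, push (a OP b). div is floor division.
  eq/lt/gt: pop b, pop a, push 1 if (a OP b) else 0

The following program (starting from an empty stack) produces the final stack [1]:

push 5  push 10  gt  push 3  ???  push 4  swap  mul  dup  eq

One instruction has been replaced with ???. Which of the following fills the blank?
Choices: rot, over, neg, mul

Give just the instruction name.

Stack before ???: [0, 3]
Stack after ???:  [0]
Checking each choice:
  rot: stack underflow (need 3, have 2)
  over: produces [0, 3, 1]
  neg: produces [0, 1]
  mul: MATCH


Answer: mul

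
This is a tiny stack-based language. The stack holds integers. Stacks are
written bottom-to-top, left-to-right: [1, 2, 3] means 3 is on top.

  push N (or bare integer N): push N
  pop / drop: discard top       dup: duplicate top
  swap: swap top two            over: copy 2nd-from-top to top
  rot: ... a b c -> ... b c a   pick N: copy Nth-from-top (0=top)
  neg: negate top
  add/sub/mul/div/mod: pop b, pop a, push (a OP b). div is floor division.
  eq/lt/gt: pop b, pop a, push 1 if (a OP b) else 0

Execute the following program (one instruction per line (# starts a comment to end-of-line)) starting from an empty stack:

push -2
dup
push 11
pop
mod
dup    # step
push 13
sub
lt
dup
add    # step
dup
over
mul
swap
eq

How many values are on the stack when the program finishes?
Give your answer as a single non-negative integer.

Answer: 1

Derivation:
After 'push -2': stack = [-2] (depth 1)
After 'dup': stack = [-2, -2] (depth 2)
After 'push 11': stack = [-2, -2, 11] (depth 3)
After 'pop': stack = [-2, -2] (depth 2)
After 'mod': stack = [0] (depth 1)
After 'dup': stack = [0, 0] (depth 2)
After 'push 13': stack = [0, 0, 13] (depth 3)
After 'sub': stack = [0, -13] (depth 2)
After 'lt': stack = [0] (depth 1)
After 'dup': stack = [0, 0] (depth 2)
After 'add': stack = [0] (depth 1)
After 'dup': stack = [0, 0] (depth 2)
After 'over': stack = [0, 0, 0] (depth 3)
After 'mul': stack = [0, 0] (depth 2)
After 'swap': stack = [0, 0] (depth 2)
After 'eq': stack = [1] (depth 1)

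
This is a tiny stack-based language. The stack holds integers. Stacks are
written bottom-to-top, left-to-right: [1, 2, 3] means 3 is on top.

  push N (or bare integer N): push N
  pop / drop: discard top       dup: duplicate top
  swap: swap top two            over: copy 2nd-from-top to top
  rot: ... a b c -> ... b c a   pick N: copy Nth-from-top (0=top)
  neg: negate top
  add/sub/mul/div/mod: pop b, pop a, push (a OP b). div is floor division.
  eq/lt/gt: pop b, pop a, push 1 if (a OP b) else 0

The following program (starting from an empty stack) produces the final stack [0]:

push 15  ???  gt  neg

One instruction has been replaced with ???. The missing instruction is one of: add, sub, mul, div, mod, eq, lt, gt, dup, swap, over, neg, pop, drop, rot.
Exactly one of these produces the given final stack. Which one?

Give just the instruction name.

Answer: dup

Derivation:
Stack before ???: [15]
Stack after ???:  [15, 15]
The instruction that transforms [15] -> [15, 15] is: dup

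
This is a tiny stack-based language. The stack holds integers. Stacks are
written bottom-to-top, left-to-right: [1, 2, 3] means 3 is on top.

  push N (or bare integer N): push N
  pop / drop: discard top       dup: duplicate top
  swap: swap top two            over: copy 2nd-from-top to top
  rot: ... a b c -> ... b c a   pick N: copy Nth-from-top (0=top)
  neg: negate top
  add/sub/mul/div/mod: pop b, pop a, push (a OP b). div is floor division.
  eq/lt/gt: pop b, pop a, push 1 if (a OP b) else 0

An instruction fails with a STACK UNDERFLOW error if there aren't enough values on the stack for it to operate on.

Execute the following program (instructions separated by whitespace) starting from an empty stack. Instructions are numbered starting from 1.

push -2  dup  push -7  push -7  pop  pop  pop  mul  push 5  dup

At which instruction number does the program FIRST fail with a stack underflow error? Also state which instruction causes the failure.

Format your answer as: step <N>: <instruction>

Step 1 ('push -2'): stack = [-2], depth = 1
Step 2 ('dup'): stack = [-2, -2], depth = 2
Step 3 ('push -7'): stack = [-2, -2, -7], depth = 3
Step 4 ('push -7'): stack = [-2, -2, -7, -7], depth = 4
Step 5 ('pop'): stack = [-2, -2, -7], depth = 3
Step 6 ('pop'): stack = [-2, -2], depth = 2
Step 7 ('pop'): stack = [-2], depth = 1
Step 8 ('mul'): needs 2 value(s) but depth is 1 — STACK UNDERFLOW

Answer: step 8: mul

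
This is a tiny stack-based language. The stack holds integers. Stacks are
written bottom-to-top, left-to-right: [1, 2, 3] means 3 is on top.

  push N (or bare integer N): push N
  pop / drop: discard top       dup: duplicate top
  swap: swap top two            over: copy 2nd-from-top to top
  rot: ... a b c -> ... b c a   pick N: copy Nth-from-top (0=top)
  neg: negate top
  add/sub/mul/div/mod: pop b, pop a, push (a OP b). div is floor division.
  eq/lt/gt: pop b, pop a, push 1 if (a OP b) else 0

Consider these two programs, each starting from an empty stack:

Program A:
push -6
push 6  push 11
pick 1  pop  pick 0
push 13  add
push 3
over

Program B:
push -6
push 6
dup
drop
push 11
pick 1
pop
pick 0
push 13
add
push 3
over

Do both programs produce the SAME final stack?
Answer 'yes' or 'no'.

Program A trace:
  After 'push -6': [-6]
  After 'push 6': [-6, 6]
  After 'push 11': [-6, 6, 11]
  After 'pick 1': [-6, 6, 11, 6]
  After 'pop': [-6, 6, 11]
  After 'pick 0': [-6, 6, 11, 11]
  After 'push 13': [-6, 6, 11, 11, 13]
  After 'add': [-6, 6, 11, 24]
  After 'push 3': [-6, 6, 11, 24, 3]
  After 'over': [-6, 6, 11, 24, 3, 24]
Program A final stack: [-6, 6, 11, 24, 3, 24]

Program B trace:
  After 'push -6': [-6]
  After 'push 6': [-6, 6]
  After 'dup': [-6, 6, 6]
  After 'drop': [-6, 6]
  After 'push 11': [-6, 6, 11]
  After 'pick 1': [-6, 6, 11, 6]
  After 'pop': [-6, 6, 11]
  After 'pick 0': [-6, 6, 11, 11]
  After 'push 13': [-6, 6, 11, 11, 13]
  After 'add': [-6, 6, 11, 24]
  After 'push 3': [-6, 6, 11, 24, 3]
  After 'over': [-6, 6, 11, 24, 3, 24]
Program B final stack: [-6, 6, 11, 24, 3, 24]
Same: yes

Answer: yes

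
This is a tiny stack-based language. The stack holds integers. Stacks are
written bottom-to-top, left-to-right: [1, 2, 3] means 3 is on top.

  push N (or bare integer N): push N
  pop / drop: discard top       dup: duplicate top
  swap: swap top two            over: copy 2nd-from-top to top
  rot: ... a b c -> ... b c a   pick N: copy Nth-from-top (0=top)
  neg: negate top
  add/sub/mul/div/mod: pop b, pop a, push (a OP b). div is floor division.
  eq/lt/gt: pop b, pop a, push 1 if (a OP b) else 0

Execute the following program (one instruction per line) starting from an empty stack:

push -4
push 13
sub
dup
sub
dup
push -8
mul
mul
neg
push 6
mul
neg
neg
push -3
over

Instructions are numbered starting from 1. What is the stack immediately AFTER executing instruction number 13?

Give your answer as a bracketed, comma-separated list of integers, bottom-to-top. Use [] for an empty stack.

Step 1 ('push -4'): [-4]
Step 2 ('push 13'): [-4, 13]
Step 3 ('sub'): [-17]
Step 4 ('dup'): [-17, -17]
Step 5 ('sub'): [0]
Step 6 ('dup'): [0, 0]
Step 7 ('push -8'): [0, 0, -8]
Step 8 ('mul'): [0, 0]
Step 9 ('mul'): [0]
Step 10 ('neg'): [0]
Step 11 ('push 6'): [0, 6]
Step 12 ('mul'): [0]
Step 13 ('neg'): [0]

Answer: [0]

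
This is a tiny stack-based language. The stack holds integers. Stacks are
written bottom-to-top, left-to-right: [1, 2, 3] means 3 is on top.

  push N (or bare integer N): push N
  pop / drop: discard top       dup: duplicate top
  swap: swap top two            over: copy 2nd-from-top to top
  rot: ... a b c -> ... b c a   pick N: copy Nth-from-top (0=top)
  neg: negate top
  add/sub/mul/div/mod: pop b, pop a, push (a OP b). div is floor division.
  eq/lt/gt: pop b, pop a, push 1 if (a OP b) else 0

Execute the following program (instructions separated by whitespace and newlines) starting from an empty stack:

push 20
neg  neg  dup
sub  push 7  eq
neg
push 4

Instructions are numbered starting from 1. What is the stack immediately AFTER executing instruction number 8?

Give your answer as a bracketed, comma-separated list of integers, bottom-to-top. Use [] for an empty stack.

Step 1 ('push 20'): [20]
Step 2 ('neg'): [-20]
Step 3 ('neg'): [20]
Step 4 ('dup'): [20, 20]
Step 5 ('sub'): [0]
Step 6 ('push 7'): [0, 7]
Step 7 ('eq'): [0]
Step 8 ('neg'): [0]

Answer: [0]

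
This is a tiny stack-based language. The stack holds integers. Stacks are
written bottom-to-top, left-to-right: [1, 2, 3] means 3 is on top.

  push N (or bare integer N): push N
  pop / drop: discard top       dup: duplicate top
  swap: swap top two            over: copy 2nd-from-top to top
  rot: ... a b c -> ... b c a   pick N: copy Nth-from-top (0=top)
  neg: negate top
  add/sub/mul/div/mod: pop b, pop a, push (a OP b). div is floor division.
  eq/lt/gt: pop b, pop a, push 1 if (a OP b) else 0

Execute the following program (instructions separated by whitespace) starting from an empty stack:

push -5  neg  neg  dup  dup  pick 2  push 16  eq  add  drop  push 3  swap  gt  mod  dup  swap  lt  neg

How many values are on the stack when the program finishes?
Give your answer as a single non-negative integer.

Answer: 1

Derivation:
After 'push -5': stack = [-5] (depth 1)
After 'neg': stack = [5] (depth 1)
After 'neg': stack = [-5] (depth 1)
After 'dup': stack = [-5, -5] (depth 2)
After 'dup': stack = [-5, -5, -5] (depth 3)
After 'pick 2': stack = [-5, -5, -5, -5] (depth 4)
After 'push 16': stack = [-5, -5, -5, -5, 16] (depth 5)
After 'eq': stack = [-5, -5, -5, 0] (depth 4)
After 'add': stack = [-5, -5, -5] (depth 3)
After 'drop': stack = [-5, -5] (depth 2)
After 'push 3': stack = [-5, -5, 3] (depth 3)
After 'swap': stack = [-5, 3, -5] (depth 3)
After 'gt': stack = [-5, 1] (depth 2)
After 'mod': stack = [0] (depth 1)
After 'dup': stack = [0, 0] (depth 2)
After 'swap': stack = [0, 0] (depth 2)
After 'lt': stack = [0] (depth 1)
After 'neg': stack = [0] (depth 1)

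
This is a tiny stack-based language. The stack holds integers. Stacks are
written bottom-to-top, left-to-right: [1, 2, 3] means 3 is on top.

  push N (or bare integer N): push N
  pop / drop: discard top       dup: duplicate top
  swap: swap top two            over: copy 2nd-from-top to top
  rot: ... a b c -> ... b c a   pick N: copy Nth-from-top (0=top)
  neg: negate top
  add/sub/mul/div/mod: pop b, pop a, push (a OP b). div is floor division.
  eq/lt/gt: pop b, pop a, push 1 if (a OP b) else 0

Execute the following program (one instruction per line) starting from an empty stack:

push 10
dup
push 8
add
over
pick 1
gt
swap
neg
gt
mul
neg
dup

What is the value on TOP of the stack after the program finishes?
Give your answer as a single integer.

Answer: -10

Derivation:
After 'push 10': [10]
After 'dup': [10, 10]
After 'push 8': [10, 10, 8]
After 'add': [10, 18]
After 'over': [10, 18, 10]
After 'pick 1': [10, 18, 10, 18]
After 'gt': [10, 18, 0]
After 'swap': [10, 0, 18]
After 'neg': [10, 0, -18]
After 'gt': [10, 1]
After 'mul': [10]
After 'neg': [-10]
After 'dup': [-10, -10]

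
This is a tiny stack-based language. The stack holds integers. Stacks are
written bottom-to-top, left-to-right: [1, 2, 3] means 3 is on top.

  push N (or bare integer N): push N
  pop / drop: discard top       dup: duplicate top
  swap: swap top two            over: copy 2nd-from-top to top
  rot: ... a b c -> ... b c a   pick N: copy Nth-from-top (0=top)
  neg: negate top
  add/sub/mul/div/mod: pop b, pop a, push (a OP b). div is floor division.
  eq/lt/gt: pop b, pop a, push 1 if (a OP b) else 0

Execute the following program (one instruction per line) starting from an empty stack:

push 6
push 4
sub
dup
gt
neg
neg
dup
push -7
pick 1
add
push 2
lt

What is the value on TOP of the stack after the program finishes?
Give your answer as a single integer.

After 'push 6': [6]
After 'push 4': [6, 4]
After 'sub': [2]
After 'dup': [2, 2]
After 'gt': [0]
After 'neg': [0]
After 'neg': [0]
After 'dup': [0, 0]
After 'push -7': [0, 0, -7]
After 'pick 1': [0, 0, -7, 0]
After 'add': [0, 0, -7]
After 'push 2': [0, 0, -7, 2]
After 'lt': [0, 0, 1]

Answer: 1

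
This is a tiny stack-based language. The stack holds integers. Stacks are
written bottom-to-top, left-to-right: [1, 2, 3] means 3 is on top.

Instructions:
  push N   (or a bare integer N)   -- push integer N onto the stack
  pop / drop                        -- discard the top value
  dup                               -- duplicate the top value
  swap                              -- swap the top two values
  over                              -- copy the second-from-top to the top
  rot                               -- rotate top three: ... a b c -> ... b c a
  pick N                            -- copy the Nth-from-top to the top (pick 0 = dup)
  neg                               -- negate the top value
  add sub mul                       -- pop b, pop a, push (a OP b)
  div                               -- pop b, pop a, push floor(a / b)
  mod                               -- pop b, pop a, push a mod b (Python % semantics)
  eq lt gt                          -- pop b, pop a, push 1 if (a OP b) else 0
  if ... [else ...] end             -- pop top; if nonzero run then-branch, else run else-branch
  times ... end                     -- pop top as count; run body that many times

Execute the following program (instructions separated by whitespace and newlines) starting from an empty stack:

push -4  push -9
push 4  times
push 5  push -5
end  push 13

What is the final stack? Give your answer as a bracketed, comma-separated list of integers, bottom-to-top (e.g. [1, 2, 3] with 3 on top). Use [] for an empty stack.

After 'push -4': [-4]
After 'push -9': [-4, -9]
After 'push 4': [-4, -9, 4]
After 'times': [-4, -9]
After 'push 5': [-4, -9, 5]
After 'push -5': [-4, -9, 5, -5]
After 'push 5': [-4, -9, 5, -5, 5]
After 'push -5': [-4, -9, 5, -5, 5, -5]
After 'push 5': [-4, -9, 5, -5, 5, -5, 5]
After 'push -5': [-4, -9, 5, -5, 5, -5, 5, -5]
After 'push 5': [-4, -9, 5, -5, 5, -5, 5, -5, 5]
After 'push -5': [-4, -9, 5, -5, 5, -5, 5, -5, 5, -5]
After 'push 13': [-4, -9, 5, -5, 5, -5, 5, -5, 5, -5, 13]

Answer: [-4, -9, 5, -5, 5, -5, 5, -5, 5, -5, 13]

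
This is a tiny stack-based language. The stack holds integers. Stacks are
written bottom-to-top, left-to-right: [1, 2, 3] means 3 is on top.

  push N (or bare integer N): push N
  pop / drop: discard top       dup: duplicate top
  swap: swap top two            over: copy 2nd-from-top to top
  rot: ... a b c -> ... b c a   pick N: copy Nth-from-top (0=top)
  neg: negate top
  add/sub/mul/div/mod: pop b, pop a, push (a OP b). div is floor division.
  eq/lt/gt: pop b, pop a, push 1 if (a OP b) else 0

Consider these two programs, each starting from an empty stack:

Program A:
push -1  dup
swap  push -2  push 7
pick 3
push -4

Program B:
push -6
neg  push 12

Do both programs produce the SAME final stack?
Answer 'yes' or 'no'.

Program A trace:
  After 'push -1': [-1]
  After 'dup': [-1, -1]
  After 'swap': [-1, -1]
  After 'push -2': [-1, -1, -2]
  After 'push 7': [-1, -1, -2, 7]
  After 'pick 3': [-1, -1, -2, 7, -1]
  After 'push -4': [-1, -1, -2, 7, -1, -4]
Program A final stack: [-1, -1, -2, 7, -1, -4]

Program B trace:
  After 'push -6': [-6]
  After 'neg': [6]
  After 'push 12': [6, 12]
Program B final stack: [6, 12]
Same: no

Answer: no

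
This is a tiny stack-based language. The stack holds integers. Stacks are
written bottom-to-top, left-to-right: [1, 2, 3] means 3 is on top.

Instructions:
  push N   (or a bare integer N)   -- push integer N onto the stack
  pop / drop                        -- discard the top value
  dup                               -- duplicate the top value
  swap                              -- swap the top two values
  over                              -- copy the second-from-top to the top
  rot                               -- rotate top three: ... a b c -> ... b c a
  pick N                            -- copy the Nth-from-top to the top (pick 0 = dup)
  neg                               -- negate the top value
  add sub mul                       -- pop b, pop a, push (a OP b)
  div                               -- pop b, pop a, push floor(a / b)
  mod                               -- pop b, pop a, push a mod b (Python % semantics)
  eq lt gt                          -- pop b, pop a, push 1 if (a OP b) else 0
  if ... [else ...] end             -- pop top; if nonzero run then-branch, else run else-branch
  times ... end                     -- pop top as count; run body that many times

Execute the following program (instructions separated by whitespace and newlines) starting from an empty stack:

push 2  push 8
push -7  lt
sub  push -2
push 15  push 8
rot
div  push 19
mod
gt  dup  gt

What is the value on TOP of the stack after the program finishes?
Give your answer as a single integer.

Answer: 0

Derivation:
After 'push 2': [2]
After 'push 8': [2, 8]
After 'push -7': [2, 8, -7]
After 'lt': [2, 0]
After 'sub': [2]
After 'push -2': [2, -2]
After 'push 15': [2, -2, 15]
After 'push 8': [2, -2, 15, 8]
After 'rot': [2, 15, 8, -2]
After 'div': [2, 15, -4]
After 'push 19': [2, 15, -4, 19]
After 'mod': [2, 15, 15]
After 'gt': [2, 0]
After 'dup': [2, 0, 0]
After 'gt': [2, 0]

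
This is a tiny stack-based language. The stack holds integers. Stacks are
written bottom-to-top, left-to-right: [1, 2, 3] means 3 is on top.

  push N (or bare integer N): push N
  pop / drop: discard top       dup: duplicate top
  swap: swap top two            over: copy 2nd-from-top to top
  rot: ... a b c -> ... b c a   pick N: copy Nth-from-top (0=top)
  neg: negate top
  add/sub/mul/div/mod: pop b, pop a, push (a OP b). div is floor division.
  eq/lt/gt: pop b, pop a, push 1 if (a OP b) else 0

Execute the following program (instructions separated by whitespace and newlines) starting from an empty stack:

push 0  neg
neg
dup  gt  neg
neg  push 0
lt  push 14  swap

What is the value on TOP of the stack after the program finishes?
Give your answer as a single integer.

Answer: 0

Derivation:
After 'push 0': [0]
After 'neg': [0]
After 'neg': [0]
After 'dup': [0, 0]
After 'gt': [0]
After 'neg': [0]
After 'neg': [0]
After 'push 0': [0, 0]
After 'lt': [0]
After 'push 14': [0, 14]
After 'swap': [14, 0]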